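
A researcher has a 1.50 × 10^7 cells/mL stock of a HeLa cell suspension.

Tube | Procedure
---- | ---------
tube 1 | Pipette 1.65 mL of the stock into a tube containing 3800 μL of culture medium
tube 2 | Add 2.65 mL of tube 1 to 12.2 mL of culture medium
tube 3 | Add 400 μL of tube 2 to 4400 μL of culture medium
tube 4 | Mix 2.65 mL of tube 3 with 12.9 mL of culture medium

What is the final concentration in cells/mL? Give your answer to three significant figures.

1.15 × 10^4 cells/mL

Step 1: 1.65 mL + 3800 μL = 5.45 mL total → factor 5.45/1.65 = 3.303
Step 2: 2.65 mL + 12.2 mL = 14.85 mL total → factor 14.85/2.65 = 5.6038
Step 3: 400 μL + 4400 μL = 4800 μL total → factor 4800/400 = 12
Step 4: 2.65 mL + 12.9 mL = 15.55 mL total → factor 15.55/2.65 = 5.8679
Overall dilution factor = 3.303 × 5.6038 × 12 × 5.8679 = 1303.3
Final = 1.50 × 10^7 cells/mL / 1303.3 = 1.15 × 10^4 cells/mL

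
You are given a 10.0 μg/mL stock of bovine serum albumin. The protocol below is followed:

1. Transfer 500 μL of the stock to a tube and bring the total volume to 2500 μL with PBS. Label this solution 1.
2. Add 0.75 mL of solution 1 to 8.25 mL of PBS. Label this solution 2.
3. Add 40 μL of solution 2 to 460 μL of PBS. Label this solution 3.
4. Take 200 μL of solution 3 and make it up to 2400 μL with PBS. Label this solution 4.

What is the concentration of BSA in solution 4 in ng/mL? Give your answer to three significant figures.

Step 1: 500 μL brought to 2500 μL → factor 2500/500 = 5
Step 2: 0.75 mL + 8.25 mL = 9 mL total → factor 9/0.75 = 12
Step 3: 40 μL + 460 μL = 500 μL total → factor 500/40 = 12.5
Step 4: 200 μL brought to 2400 μL → factor 2400/200 = 12
Overall dilution factor = 5 × 12 × 12.5 × 12 = 9000
Final = 10.0 μg/mL / 9000 = 0.001111 μg/mL = 1.11 ng/mL

1.11 ng/mL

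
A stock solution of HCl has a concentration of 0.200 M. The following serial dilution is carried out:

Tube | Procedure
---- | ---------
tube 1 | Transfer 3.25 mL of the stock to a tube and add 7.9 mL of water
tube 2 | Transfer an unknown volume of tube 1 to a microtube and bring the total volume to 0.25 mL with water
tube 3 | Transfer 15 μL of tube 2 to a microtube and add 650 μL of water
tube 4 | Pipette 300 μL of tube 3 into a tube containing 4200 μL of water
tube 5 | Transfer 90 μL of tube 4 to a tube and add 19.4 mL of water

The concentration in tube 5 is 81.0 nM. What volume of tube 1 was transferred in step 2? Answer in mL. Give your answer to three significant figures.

Step 1: 3.25 mL + 7.9 mL = 11.15 mL total → factor 11.15/3.25 = 3.4308
Step 2: v brought to 0.25 mL → factor = 0.25 mL/v
Step 3: 15 μL + 650 μL = 665 μL total → factor 665/15 = 44.333
Step 4: 300 μL + 4200 μL = 4500 μL total → factor 4500/300 = 15
Step 5: 90 μL + 19.4 mL = 19490 μL total → factor 19490/90 = 216.56
Product of known-step factors = 4.9406 × 10^5
Overall factor = 0.200 M / (81.0 nM) = 2.4691 × 10^6
Step-2 factor = 2.4691 × 10^6 / 4.9406 × 10^5 = 4.9976
v = 0.25 mL / 4.9976 = 0.0500 mL

0.0500 mL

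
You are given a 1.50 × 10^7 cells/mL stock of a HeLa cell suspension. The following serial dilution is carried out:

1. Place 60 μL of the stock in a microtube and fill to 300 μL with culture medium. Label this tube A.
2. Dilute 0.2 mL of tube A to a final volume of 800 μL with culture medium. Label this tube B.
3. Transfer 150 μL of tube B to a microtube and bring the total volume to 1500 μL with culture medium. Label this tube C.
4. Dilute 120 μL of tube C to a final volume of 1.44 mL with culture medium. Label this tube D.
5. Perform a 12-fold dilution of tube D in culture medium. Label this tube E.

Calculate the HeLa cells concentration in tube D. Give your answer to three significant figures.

Step 1: 60 μL brought to 300 μL → factor 300/60 = 5
Step 2: 0.2 mL brought to 800 μL → factor 0.8/0.2 = 4
Step 3: 150 μL brought to 1500 μL → factor 1500/150 = 10
Step 4: 120 μL brought to 1.44 mL → factor 1440/120 = 12
Dilution factor through tube D = 5 × 4 × 10 × 12 = 2400
[tube D] = 1.50 × 10^7 cells/mL / 2400 = 6.25 × 10^3 cells/mL

6.25 × 10^3 cells/mL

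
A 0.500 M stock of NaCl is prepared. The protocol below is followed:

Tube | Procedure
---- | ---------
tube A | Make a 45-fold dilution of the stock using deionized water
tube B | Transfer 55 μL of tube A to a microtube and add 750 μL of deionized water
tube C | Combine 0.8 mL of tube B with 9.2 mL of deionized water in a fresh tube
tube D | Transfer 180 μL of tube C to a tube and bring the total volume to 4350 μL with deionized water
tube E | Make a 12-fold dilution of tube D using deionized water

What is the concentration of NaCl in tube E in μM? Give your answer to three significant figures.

0.209 μM

Step 1: 45-fold → factor 45
Step 2: 55 μL + 750 μL = 805 μL total → factor 805/55 = 14.636
Step 3: 0.8 mL + 9.2 mL = 10 mL total → factor 10/0.8 = 12.5
Step 4: 180 μL brought to 4350 μL → factor 4350/180 = 24.167
Step 5: 12-fold → factor 12
Overall dilution factor = 45 × 14.636 × 12.5 × 24.167 × 12 = 2.3876 × 10^6
Final = 0.500 M / 2.3876 × 10^6 = 2.094 × 10^-7 M = 0.209 μM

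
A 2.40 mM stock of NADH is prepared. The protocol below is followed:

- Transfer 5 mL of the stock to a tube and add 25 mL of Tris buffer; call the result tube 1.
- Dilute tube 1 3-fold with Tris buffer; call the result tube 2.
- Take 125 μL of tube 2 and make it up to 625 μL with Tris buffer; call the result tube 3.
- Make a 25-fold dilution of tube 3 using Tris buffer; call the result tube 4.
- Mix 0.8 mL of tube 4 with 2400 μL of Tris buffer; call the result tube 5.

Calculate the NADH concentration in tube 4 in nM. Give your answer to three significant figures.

Step 1: 5 mL + 25 mL = 30 mL total → factor 30/5 = 6
Step 2: 3-fold → factor 3
Step 3: 125 μL brought to 625 μL → factor 625/125 = 5
Step 4: 25-fold → factor 25
Dilution factor through tube 4 = 6 × 3 × 5 × 25 = 2250
[tube 4] = 2.40 mM / 2250 = 0.001067 mM = 1.07 × 10^3 nM

1.07 × 10^3 nM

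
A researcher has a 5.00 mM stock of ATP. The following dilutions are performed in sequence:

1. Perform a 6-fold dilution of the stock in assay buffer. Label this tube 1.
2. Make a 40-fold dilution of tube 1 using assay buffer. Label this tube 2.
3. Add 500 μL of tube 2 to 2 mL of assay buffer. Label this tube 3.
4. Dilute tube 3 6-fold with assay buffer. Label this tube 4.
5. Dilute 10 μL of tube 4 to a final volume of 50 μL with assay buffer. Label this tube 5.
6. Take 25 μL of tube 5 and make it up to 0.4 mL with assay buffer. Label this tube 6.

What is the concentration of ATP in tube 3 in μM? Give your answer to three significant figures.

Step 1: 6-fold → factor 6
Step 2: 40-fold → factor 40
Step 3: 500 μL + 2 mL = 2500 μL total → factor 2500/500 = 5
Dilution factor through tube 3 = 6 × 40 × 5 = 1200
[tube 3] = 5.00 mM / 1200 = 0.004167 mM = 4.17 μM

4.17 μM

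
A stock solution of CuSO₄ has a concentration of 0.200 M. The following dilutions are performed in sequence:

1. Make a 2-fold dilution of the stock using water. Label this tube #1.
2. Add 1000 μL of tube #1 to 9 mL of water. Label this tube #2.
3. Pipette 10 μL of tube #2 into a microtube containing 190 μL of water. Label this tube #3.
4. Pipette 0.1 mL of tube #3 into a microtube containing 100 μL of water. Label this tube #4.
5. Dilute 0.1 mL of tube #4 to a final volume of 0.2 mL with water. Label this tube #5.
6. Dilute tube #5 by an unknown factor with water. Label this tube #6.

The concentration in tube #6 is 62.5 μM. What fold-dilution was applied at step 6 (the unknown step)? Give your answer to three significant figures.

2.00-fold

Step 1: 2-fold → factor 2
Step 2: 1000 μL + 9 mL = 10000 μL total → factor 10000/1000 = 10
Step 3: 10 μL + 190 μL = 200 μL total → factor 200/10 = 20
Step 4: 0.1 mL + 100 μL = 0.2 mL total → factor 0.2/0.1 = 2
Step 5: 0.1 mL brought to 0.2 mL → factor 0.2/0.1 = 2
Step 6: unknown factor x
Product of known-step factors = 1600
Overall factor = 0.200 M / (62.5 μM) = 3200
x = 3200 / 1600 = 2.00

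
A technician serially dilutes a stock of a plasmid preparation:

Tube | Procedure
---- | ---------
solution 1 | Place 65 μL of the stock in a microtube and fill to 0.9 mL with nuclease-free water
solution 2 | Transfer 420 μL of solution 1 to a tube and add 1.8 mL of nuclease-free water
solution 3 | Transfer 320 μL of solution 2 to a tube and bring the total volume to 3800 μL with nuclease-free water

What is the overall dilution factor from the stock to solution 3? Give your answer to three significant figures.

869

Step 1: 65 μL brought to 0.9 mL → factor 900/65 = 13.846
Step 2: 420 μL + 1.8 mL = 2220 μL total → factor 2220/420 = 5.2857
Step 3: 320 μL brought to 3800 μL → factor 3800/320 = 11.875
Overall dilution factor = 13.846 × 5.2857 × 11.875 = 869.09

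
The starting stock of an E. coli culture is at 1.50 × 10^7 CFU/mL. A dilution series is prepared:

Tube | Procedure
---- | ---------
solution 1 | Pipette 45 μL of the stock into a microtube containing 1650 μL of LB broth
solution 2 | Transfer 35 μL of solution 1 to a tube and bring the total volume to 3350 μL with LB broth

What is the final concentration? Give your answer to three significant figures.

4.16 × 10^3 CFU/mL

Step 1: 45 μL + 1650 μL = 1695 μL total → factor 1695/45 = 37.667
Step 2: 35 μL brought to 3350 μL → factor 3350/35 = 95.714
Overall dilution factor = 37.667 × 95.714 = 3605.2
Final = 1.50 × 10^7 CFU/mL / 3605.2 = 4.16 × 10^3 CFU/mL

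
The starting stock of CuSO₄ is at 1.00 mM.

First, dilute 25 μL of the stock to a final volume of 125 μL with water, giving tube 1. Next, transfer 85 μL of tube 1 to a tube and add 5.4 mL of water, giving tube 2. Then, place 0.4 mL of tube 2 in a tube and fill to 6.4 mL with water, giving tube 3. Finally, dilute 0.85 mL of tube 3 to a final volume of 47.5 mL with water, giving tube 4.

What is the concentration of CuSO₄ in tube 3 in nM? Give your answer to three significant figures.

Step 1: 25 μL brought to 125 μL → factor 125/25 = 5
Step 2: 85 μL + 5.4 mL = 5485 μL total → factor 5485/85 = 64.529
Step 3: 0.4 mL brought to 6.4 mL → factor 6.4/0.4 = 16
Dilution factor through tube 3 = 5 × 64.529 × 16 = 5162.4
[tube 3] = 1.00 mM / 5162.4 = 0.0001937 mM = 194 nM

194 nM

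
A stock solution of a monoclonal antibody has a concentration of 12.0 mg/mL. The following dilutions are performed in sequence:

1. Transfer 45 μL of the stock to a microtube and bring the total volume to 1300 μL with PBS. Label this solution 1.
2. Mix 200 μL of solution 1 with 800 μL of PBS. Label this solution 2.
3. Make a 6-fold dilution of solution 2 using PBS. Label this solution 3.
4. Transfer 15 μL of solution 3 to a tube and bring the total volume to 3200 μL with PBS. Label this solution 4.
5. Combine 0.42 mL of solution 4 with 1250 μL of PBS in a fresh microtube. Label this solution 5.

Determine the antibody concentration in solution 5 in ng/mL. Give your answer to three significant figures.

Step 1: 45 μL brought to 1300 μL → factor 1300/45 = 28.889
Step 2: 200 μL + 800 μL = 1000 μL total → factor 1000/200 = 5
Step 3: 6-fold → factor 6
Step 4: 15 μL brought to 3200 μL → factor 3200/15 = 213.33
Step 5: 0.42 mL + 1250 μL = 1.67 mL total → factor 1.67/0.42 = 3.9762
Overall dilution factor = 28.889 × 5 × 6 × 213.33 × 3.9762 = 7.3515 × 10^5
Final = 12.0 mg/mL / 7.3515 × 10^5 = 1.632 × 10^-5 mg/mL = 16.3 ng/mL

16.3 ng/mL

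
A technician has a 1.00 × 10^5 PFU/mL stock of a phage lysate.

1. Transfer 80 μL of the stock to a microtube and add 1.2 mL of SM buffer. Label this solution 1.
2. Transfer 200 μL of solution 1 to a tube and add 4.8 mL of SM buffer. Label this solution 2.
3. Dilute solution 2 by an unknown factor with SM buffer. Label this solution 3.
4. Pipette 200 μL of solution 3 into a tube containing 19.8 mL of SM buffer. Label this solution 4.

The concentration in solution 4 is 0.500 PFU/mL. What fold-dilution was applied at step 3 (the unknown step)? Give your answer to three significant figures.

5.00-fold

Step 1: 80 μL + 1.2 mL = 1280 μL total → factor 1280/80 = 16
Step 2: 200 μL + 4.8 mL = 5000 μL total → factor 5000/200 = 25
Step 3: unknown factor x
Step 4: 200 μL + 19.8 mL = 20000 μL total → factor 20000/200 = 100
Product of known-step factors = 40000
Overall factor = 1.00 × 10^5 PFU/mL / (0.500 PFU/mL) = 2 × 10^5
x = 2 × 10^5 / 40000 = 5.00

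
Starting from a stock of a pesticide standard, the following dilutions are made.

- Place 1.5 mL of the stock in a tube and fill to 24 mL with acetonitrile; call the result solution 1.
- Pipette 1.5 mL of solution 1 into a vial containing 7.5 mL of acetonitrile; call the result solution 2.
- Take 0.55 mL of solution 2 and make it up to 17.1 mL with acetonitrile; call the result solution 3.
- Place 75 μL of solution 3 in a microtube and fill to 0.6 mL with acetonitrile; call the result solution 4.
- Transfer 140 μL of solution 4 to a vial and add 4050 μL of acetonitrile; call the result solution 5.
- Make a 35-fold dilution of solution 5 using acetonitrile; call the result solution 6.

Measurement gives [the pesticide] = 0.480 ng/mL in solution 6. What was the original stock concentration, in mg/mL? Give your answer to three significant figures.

12.0 mg/mL

Step 1: 1.5 mL brought to 24 mL → factor 24/1.5 = 16
Step 2: 1.5 mL + 7.5 mL = 9 mL total → factor 9/1.5 = 6
Step 3: 0.55 mL brought to 17.1 mL → factor 17.1/0.55 = 31.091
Step 4: 75 μL brought to 0.6 mL → factor 600/75 = 8
Step 5: 140 μL + 4050 μL = 4190 μL total → factor 4190/140 = 29.929
Step 6: 35-fold → factor 35
Overall dilution factor = 16 × 6 × 31.091 × 8 × 29.929 × 35 = 2.5012 × 10^7
Stock = 0.480 ng/mL × 2.5012 × 10^7 = 1.201 × 10^7 ng/mL = 12.0 mg/mL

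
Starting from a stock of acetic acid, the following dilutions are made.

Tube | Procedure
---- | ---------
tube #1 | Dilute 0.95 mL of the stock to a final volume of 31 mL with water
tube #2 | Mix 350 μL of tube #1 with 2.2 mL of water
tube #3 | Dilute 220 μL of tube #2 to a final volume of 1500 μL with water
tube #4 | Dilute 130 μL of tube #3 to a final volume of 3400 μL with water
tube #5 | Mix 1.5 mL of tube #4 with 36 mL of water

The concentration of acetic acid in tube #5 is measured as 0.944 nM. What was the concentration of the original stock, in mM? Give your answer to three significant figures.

1.00 mM

Step 1: 0.95 mL brought to 31 mL → factor 31/0.95 = 32.632
Step 2: 350 μL + 2.2 mL = 2550 μL total → factor 2550/350 = 7.2857
Step 3: 220 μL brought to 1500 μL → factor 1500/220 = 6.8182
Step 4: 130 μL brought to 3400 μL → factor 3400/130 = 26.154
Step 5: 1.5 mL + 36 mL = 37.5 mL total → factor 37.5/1.5 = 25
Overall dilution factor = 32.632 × 7.2857 × 6.8182 × 26.154 × 25 = 1.0599 × 10^6
Stock = 0.944 nM × 1.0599 × 10^6 = 1.001 × 10^6 nM = 1.00 mM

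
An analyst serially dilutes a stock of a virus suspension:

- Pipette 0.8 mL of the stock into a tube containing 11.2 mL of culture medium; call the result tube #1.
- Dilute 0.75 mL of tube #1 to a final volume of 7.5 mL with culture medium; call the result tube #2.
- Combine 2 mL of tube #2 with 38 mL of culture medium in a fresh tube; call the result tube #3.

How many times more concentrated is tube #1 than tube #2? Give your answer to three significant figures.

10.0

Step 1: 0.8 mL + 11.2 mL = 12 mL total → factor 12/0.8 = 15
Step 2: 0.75 mL brought to 7.5 mL → factor 7.5/0.75 = 10
Dilution factor to tube #1 = 15; to tube #2 = 150
[tube #1]/[tube #2] = (factor to tube #2)/(factor to tube #1) = 150/15 = 10.0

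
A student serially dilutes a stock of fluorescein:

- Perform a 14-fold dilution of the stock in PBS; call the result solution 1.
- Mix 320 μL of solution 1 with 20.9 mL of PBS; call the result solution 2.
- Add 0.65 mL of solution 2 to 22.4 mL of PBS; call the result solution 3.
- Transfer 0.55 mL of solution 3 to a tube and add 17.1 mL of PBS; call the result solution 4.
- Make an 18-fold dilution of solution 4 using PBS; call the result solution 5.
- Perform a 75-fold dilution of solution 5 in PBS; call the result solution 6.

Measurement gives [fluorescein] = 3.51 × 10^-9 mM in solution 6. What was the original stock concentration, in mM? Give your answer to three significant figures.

5.01 mM

Step 1: 14-fold → factor 14
Step 2: 320 μL + 20.9 mL = 21220 μL total → factor 21220/320 = 66.312
Step 3: 0.65 mL + 22.4 mL = 23.05 mL total → factor 23.05/0.65 = 35.462
Step 4: 0.55 mL + 17.1 mL = 17.65 mL total → factor 17.65/0.55 = 32.091
Step 5: 18-fold → factor 18
Step 6: 75-fold → factor 75
Overall dilution factor = 14 × 66.312 × 35.462 × 32.091 × 18 × 75 = 1.4263 × 10^9
Stock = 3.51 × 10^-9 mM × 1.4263 × 10^9 = 5.01 mM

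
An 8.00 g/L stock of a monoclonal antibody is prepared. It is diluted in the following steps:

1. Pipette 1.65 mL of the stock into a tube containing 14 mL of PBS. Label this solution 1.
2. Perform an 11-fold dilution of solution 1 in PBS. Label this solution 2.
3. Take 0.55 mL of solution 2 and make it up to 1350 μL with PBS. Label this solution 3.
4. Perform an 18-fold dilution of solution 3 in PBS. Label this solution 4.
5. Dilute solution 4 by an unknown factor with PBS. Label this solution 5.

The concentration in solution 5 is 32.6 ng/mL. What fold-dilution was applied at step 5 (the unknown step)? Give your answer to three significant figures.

53.2-fold

Step 1: 1.65 mL + 14 mL = 15.65 mL total → factor 15.65/1.65 = 9.4848
Step 2: 11-fold → factor 11
Step 3: 0.55 mL brought to 1350 μL → factor 1.35/0.55 = 2.4545
Step 4: 18-fold → factor 18
Step 5: unknown factor x
Product of known-step factors = 4609.6
Overall factor = 8.00 g/L / (32.6 ng/mL) = 2.454 × 10^5
x = 2.454 × 10^5 / 4609.6 = 53.2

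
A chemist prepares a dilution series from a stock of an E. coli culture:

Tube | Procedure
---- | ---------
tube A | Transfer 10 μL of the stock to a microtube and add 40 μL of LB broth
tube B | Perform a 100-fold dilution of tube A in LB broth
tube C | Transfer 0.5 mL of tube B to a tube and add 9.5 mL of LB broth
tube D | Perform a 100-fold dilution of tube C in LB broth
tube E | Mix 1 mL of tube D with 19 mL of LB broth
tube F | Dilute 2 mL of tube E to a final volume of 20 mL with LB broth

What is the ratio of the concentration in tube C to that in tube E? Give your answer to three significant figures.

2.00 × 10^3

Step 1: 10 μL + 40 μL = 50 μL total → factor 50/10 = 5
Step 2: 100-fold → factor 100
Step 3: 0.5 mL + 9.5 mL = 10 mL total → factor 10/0.5 = 20
Step 4: 100-fold → factor 100
Step 5: 1 mL + 19 mL = 20 mL total → factor 20/1 = 20
Dilution factor to tube C = 10000; to tube E = 2 × 10^7
[tube C]/[tube E] = (factor to tube E)/(factor to tube C) = 2 × 10^7/10000 = 2.00 × 10^3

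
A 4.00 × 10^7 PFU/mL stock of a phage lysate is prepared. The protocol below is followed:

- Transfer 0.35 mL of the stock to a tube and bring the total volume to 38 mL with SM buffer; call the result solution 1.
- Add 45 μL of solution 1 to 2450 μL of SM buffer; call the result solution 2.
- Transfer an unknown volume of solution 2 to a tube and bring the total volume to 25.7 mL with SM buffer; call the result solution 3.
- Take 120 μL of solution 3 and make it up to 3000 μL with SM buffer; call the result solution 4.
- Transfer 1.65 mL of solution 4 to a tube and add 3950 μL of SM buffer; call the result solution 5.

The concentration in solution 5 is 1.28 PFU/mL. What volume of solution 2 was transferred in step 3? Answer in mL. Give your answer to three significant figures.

Step 1: 0.35 mL brought to 38 mL → factor 38/0.35 = 108.57
Step 2: 45 μL + 2450 μL = 2495 μL total → factor 2495/45 = 55.444
Step 3: v brought to 25.7 mL → factor = 25.7 mL/v
Step 4: 120 μL brought to 3000 μL → factor 3000/120 = 25
Step 5: 1.65 mL + 3950 μL = 5.6 mL total → factor 5.6/1.65 = 3.3939
Product of known-step factors = 5.1076 × 10^5
Overall factor = 4.00 × 10^7 PFU/mL / (1.28 PFU/mL) = 3.125 × 10^7
Step-3 factor = 3.125 × 10^7 / 5.1076 × 10^5 = 61.183
v = 25.7 mL / 61.183 = 0.420 mL

0.420 mL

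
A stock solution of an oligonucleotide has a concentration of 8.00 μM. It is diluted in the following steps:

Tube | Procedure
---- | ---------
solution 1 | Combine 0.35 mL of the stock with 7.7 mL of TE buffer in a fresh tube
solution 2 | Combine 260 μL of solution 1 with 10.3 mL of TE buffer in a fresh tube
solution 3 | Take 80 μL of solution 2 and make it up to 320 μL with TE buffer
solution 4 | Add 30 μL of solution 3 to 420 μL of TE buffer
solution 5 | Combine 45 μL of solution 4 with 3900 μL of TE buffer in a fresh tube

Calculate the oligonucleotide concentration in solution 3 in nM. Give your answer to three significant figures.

2.14 nM

Step 1: 0.35 mL + 7.7 mL = 8.05 mL total → factor 8.05/0.35 = 23
Step 2: 260 μL + 10.3 mL = 10560 μL total → factor 10560/260 = 40.615
Step 3: 80 μL brought to 320 μL → factor 320/80 = 4
Dilution factor through solution 3 = 23 × 40.615 × 4 = 3736.6
[solution 3] = 8.00 μM / 3736.6 = 0.002141 μM = 2.14 nM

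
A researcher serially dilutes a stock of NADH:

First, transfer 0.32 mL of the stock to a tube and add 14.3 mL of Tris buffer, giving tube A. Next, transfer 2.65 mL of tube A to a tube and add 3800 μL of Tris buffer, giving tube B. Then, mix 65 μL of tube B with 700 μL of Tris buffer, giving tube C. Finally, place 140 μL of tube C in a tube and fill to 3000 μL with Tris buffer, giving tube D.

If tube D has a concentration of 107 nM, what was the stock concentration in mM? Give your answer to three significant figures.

3.00 mM

Step 1: 0.32 mL + 14.3 mL = 14.62 mL total → factor 14.62/0.32 = 45.688
Step 2: 2.65 mL + 3800 μL = 6.45 mL total → factor 6.45/2.65 = 2.434
Step 3: 65 μL + 700 μL = 765 μL total → factor 765/65 = 11.769
Step 4: 140 μL brought to 3000 μL → factor 3000/140 = 21.429
Overall dilution factor = 45.688 × 2.434 × 11.769 × 21.429 = 28045
Stock = 107 nM × 28045 = 3.001 × 10^6 nM = 3.00 mM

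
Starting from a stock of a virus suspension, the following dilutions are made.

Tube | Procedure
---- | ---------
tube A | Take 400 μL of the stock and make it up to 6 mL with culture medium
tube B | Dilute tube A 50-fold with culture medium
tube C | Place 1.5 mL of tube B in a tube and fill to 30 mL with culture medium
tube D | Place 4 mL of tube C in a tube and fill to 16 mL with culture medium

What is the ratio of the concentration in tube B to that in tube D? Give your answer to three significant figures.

80.0

Step 1: 400 μL brought to 6 mL → factor 6000/400 = 15
Step 2: 50-fold → factor 50
Step 3: 1.5 mL brought to 30 mL → factor 30/1.5 = 20
Step 4: 4 mL brought to 16 mL → factor 16/4 = 4
Dilution factor to tube B = 750; to tube D = 60000
[tube B]/[tube D] = (factor to tube D)/(factor to tube B) = 60000/750 = 80.0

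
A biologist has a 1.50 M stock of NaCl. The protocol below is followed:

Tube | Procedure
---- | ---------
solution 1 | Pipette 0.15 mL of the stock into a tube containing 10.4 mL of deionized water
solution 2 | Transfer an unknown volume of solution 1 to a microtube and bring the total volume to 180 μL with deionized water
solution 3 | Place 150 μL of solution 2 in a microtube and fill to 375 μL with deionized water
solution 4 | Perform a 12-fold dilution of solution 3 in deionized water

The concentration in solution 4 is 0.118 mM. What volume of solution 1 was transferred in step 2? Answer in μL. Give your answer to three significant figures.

29.9 μL

Step 1: 0.15 mL + 10.4 mL = 10.55 mL total → factor 10.55/0.15 = 70.333
Step 2: v brought to 180 μL → factor = 180 μL/v
Step 3: 150 μL brought to 375 μL → factor 375/150 = 2.5
Step 4: 12-fold → factor 12
Product of known-step factors = 2110
Overall factor = 1.50 M / (0.118 mM) = 12712
Step-2 factor = 12712 / 2110 = 6.0246
v = 180 μL / 6.0246 = 29.9 μL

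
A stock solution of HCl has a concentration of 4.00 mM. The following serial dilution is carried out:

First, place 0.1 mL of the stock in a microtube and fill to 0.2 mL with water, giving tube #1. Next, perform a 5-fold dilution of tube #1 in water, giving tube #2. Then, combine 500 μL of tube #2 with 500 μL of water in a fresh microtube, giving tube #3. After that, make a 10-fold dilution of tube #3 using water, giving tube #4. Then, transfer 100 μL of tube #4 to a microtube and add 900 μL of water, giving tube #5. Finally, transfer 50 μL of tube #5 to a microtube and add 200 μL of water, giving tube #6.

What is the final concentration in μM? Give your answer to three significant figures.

0.400 μM

Step 1: 0.1 mL brought to 0.2 mL → factor 0.2/0.1 = 2
Step 2: 5-fold → factor 5
Step 3: 500 μL + 500 μL = 1000 μL total → factor 1000/500 = 2
Step 4: 10-fold → factor 10
Step 5: 100 μL + 900 μL = 1000 μL total → factor 1000/100 = 10
Step 6: 50 μL + 200 μL = 250 μL total → factor 250/50 = 5
Overall dilution factor = 2 × 5 × 2 × 10 × 10 × 5 = 10000
Final = 4.00 mM / 10000 = 0.0004000 mM = 0.400 μM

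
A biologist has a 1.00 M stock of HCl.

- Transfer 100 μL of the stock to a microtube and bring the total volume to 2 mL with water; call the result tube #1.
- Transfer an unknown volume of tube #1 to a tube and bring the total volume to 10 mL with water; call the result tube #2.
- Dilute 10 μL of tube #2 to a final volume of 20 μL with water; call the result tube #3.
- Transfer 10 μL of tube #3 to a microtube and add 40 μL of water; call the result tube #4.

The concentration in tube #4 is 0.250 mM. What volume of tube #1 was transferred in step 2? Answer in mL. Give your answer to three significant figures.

0.500 mL

Step 1: 100 μL brought to 2 mL → factor 2000/100 = 20
Step 2: v brought to 10 mL → factor = 10 mL/v
Step 3: 10 μL brought to 20 μL → factor 20/10 = 2
Step 4: 10 μL + 40 μL = 50 μL total → factor 50/10 = 5
Product of known-step factors = 200
Overall factor = 1.00 M / (0.250 mM) = 4000
Step-2 factor = 4000 / 200 = 20
v = 10 mL / 20 = 0.500 mL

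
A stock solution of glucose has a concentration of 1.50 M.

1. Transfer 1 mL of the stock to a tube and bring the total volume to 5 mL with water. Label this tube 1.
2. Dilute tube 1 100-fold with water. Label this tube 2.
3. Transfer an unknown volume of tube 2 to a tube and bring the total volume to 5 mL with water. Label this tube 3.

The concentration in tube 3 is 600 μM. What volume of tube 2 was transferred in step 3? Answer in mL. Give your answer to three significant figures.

Step 1: 1 mL brought to 5 mL → factor 5/1 = 5
Step 2: 100-fold → factor 100
Step 3: v brought to 5 mL → factor = 5 mL/v
Product of known-step factors = 500
Overall factor = 1.50 M / (600 μM) = 2500
Step-3 factor = 2500 / 500 = 5
v = 5 mL / 5 = 1.00 mL

1.00 mL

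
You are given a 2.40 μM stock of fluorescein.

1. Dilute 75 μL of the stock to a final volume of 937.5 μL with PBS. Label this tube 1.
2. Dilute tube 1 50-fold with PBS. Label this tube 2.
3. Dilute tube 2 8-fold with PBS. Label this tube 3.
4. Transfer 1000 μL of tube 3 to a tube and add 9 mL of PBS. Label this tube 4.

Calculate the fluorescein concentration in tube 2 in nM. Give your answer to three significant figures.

3.84 nM

Step 1: 75 μL brought to 937.5 μL → factor 937.5/75 = 12.5
Step 2: 50-fold → factor 50
Dilution factor through tube 2 = 12.5 × 50 = 625
[tube 2] = 2.40 μM / 625 = 0.003840 μM = 3.84 nM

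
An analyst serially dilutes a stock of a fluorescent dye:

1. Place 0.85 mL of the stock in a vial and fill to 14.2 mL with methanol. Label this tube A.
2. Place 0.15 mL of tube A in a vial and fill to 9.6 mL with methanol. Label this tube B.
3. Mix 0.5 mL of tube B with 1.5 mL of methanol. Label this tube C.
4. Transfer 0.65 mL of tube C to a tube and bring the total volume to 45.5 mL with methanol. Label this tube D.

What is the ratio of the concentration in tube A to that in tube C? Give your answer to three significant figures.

Step 1: 0.85 mL brought to 14.2 mL → factor 14.2/0.85 = 16.706
Step 2: 0.15 mL brought to 9.6 mL → factor 9.6/0.15 = 64
Step 3: 0.5 mL + 1.5 mL = 2 mL total → factor 2/0.5 = 4
Dilution factor to tube A = 16.706; to tube C = 4276.7
[tube A]/[tube C] = (factor to tube C)/(factor to tube A) = 4276.7/16.706 = 256

256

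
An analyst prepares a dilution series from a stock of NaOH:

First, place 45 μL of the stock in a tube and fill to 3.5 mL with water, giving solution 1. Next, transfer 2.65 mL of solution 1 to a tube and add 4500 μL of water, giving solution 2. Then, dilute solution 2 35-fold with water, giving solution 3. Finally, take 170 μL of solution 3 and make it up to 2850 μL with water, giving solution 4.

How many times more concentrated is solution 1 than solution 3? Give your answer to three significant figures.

94.4

Step 1: 45 μL brought to 3.5 mL → factor 3500/45 = 77.778
Step 2: 2.65 mL + 4500 μL = 7.15 mL total → factor 7.15/2.65 = 2.6981
Step 3: 35-fold → factor 35
Dilution factor to solution 1 = 77.778; to solution 3 = 7344.9
[solution 1]/[solution 3] = (factor to solution 3)/(factor to solution 1) = 7344.9/77.778 = 94.4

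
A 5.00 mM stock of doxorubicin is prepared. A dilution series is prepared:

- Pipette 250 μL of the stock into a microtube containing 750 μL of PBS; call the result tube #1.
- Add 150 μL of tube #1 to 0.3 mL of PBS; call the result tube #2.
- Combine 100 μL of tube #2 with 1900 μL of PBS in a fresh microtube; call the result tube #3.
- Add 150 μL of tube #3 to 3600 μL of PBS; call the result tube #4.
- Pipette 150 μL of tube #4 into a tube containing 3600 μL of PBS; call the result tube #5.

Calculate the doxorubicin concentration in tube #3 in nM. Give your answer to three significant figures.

2.08 × 10^4 nM

Step 1: 250 μL + 750 μL = 1000 μL total → factor 1000/250 = 4
Step 2: 150 μL + 0.3 mL = 450 μL total → factor 450/150 = 3
Step 3: 100 μL + 1900 μL = 2000 μL total → factor 2000/100 = 20
Dilution factor through tube #3 = 4 × 3 × 20 = 240
[tube #3] = 5.00 mM / 240 = 0.02083 mM = 2.08 × 10^4 nM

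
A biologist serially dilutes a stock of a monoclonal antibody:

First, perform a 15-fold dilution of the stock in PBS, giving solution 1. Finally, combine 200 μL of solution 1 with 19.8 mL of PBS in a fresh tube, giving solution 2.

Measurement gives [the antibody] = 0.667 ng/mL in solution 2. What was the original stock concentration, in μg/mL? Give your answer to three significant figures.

Step 1: 15-fold → factor 15
Step 2: 200 μL + 19.8 mL = 20000 μL total → factor 20000/200 = 100
Overall dilution factor = 15 × 100 = 1500
Stock = 0.667 ng/mL × 1500 = 1000 ng/mL = 1.00 μg/mL

1.00 μg/mL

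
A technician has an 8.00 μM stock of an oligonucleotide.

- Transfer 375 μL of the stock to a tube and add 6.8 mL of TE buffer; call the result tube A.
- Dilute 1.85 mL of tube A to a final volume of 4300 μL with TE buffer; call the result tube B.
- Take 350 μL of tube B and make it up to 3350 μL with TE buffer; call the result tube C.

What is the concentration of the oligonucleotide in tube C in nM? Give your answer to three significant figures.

18.8 nM

Step 1: 375 μL + 6.8 mL = 7175 μL total → factor 7175/375 = 19.133
Step 2: 1.85 mL brought to 4300 μL → factor 4.3/1.85 = 2.3243
Step 3: 350 μL brought to 3350 μL → factor 3350/350 = 9.5714
Overall dilution factor = 19.133 × 2.3243 × 9.5714 = 425.66
Final = 8.00 μM / 425.66 = 0.01879 μM = 18.8 nM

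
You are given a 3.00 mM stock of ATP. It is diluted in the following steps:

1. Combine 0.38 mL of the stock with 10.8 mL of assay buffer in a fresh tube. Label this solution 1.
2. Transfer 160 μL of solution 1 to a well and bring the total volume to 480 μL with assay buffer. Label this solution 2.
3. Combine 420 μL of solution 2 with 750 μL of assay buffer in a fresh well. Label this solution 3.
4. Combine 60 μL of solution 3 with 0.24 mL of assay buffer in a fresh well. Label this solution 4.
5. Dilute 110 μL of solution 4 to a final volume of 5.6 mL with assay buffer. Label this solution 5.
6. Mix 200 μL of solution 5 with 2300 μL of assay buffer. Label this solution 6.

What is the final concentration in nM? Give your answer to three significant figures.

Step 1: 0.38 mL + 10.8 mL = 11.18 mL total → factor 11.18/0.38 = 29.421
Step 2: 160 μL brought to 480 μL → factor 480/160 = 3
Step 3: 420 μL + 750 μL = 1170 μL total → factor 1170/420 = 2.7857
Step 4: 60 μL + 0.24 mL = 300 μL total → factor 300/60 = 5
Step 5: 110 μL brought to 5.6 mL → factor 5600/110 = 50.909
Step 6: 200 μL + 2300 μL = 2500 μL total → factor 2500/200 = 12.5
Overall dilution factor = 29.421 × 3 × 2.7857 × 5 × 50.909 × 12.5 = 7.8233 × 10^5
Final = 3.00 mM / 7.8233 × 10^5 = 3.835 × 10^-6 mM = 3.83 nM

3.83 nM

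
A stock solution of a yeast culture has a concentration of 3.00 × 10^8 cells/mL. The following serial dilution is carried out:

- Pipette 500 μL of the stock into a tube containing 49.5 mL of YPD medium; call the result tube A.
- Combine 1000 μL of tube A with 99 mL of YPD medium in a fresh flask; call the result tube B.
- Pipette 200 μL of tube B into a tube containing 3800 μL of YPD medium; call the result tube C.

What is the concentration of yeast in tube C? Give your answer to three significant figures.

1.50 × 10^3 cells/mL

Step 1: 500 μL + 49.5 mL = 50000 μL total → factor 50000/500 = 100
Step 2: 1000 μL + 99 mL = 1 × 10^5 μL total → factor 1 × 10^5/1000 = 100
Step 3: 200 μL + 3800 μL = 4000 μL total → factor 4000/200 = 20
Overall dilution factor = 100 × 100 × 20 = 2 × 10^5
Final = 3.00 × 10^8 cells/mL / 2 × 10^5 = 1.50 × 10^3 cells/mL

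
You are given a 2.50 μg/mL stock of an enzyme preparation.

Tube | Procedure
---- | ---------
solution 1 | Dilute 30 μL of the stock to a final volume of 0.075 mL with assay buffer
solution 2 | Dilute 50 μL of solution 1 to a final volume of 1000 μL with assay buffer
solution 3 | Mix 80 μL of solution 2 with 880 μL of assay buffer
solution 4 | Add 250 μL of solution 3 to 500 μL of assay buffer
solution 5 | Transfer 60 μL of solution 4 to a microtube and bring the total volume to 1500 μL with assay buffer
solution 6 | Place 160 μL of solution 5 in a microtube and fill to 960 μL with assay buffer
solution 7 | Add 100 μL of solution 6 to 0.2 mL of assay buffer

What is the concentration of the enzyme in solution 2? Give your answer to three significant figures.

Step 1: 30 μL brought to 0.075 mL → factor 75/30 = 2.5
Step 2: 50 μL brought to 1000 μL → factor 1000/50 = 20
Dilution factor through solution 2 = 2.5 × 20 = 50
[solution 2] = 2.50 μg/mL / 50 = 0.0500 μg/mL

0.0500 μg/mL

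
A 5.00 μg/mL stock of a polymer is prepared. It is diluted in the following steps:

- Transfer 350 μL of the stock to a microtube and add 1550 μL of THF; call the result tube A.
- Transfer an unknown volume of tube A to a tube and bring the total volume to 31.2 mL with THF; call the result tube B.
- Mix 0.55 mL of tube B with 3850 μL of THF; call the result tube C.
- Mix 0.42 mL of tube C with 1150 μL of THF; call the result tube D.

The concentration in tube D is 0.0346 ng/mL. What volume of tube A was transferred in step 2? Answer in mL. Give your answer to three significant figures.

Step 1: 350 μL + 1550 μL = 1900 μL total → factor 1900/350 = 5.4286
Step 2: v brought to 31.2 mL → factor = 31.2 mL/v
Step 3: 0.55 mL + 3850 μL = 4.4 mL total → factor 4.4/0.55 = 8
Step 4: 0.42 mL + 1150 μL = 1.57 mL total → factor 1.57/0.42 = 3.7381
Product of known-step factors = 162.34
Overall factor = 5.00 μg/mL / (0.0346 ng/mL) = 1.4451 × 10^5
Step-2 factor = 1.4451 × 10^5 / 162.34 = 890.16
v = 31.2 mL / 890.16 = 0.0350 mL

0.0350 mL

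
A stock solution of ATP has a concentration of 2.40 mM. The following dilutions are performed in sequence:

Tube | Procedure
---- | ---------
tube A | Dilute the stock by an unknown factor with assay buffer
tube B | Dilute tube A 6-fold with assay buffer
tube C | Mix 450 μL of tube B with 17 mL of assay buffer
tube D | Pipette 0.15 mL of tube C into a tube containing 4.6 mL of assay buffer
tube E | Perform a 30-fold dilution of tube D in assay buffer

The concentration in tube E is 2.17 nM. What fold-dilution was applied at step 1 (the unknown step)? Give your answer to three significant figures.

5.00-fold

Step 1: unknown factor x
Step 2: 6-fold → factor 6
Step 3: 450 μL + 17 mL = 17450 μL total → factor 17450/450 = 38.778
Step 4: 0.15 mL + 4.6 mL = 4.75 mL total → factor 4.75/0.15 = 31.667
Step 5: 30-fold → factor 30
Product of known-step factors = 2.2103 × 10^5
Overall factor = 2.40 mM / (2.17 nM) = 1.106 × 10^6
x = 1.106 × 10^6 / 2.2103 × 10^5 = 5.00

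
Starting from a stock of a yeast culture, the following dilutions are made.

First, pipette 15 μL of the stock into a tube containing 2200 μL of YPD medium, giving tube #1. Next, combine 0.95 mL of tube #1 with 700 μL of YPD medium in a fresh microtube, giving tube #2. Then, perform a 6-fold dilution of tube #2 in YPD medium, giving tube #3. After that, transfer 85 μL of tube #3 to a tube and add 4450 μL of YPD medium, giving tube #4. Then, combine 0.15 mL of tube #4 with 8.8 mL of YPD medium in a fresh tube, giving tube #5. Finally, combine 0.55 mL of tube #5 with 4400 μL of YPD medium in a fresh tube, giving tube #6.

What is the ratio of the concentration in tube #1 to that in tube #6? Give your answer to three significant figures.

Step 1: 15 μL + 2200 μL = 2215 μL total → factor 2215/15 = 147.67
Step 2: 0.95 mL + 700 μL = 1.65 mL total → factor 1.65/0.95 = 1.7368
Step 3: 6-fold → factor 6
Step 4: 85 μL + 4450 μL = 4535 μL total → factor 4535/85 = 53.353
Step 5: 0.15 mL + 8.8 mL = 8.95 mL total → factor 8.95/0.15 = 59.667
Step 6: 0.55 mL + 4400 μL = 4.95 mL total → factor 4.95/0.55 = 9
Dilution factor to tube #1 = 147.67; to tube #6 = 4.4089 × 10^7
[tube #1]/[tube #6] = (factor to tube #6)/(factor to tube #1) = 4.4089 × 10^7/147.67 = 2.99 × 10^5

2.99 × 10^5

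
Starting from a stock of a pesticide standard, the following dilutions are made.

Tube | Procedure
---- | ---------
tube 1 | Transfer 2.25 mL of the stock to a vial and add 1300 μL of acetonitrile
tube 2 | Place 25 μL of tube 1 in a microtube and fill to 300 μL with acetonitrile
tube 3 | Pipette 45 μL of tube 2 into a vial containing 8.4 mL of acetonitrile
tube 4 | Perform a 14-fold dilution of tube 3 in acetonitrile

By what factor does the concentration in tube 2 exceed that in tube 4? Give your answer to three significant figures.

2.63 × 10^3

Step 1: 2.25 mL + 1300 μL = 3.55 mL total → factor 3.55/2.25 = 1.5778
Step 2: 25 μL brought to 300 μL → factor 300/25 = 12
Step 3: 45 μL + 8.4 mL = 8445 μL total → factor 8445/45 = 187.67
Step 4: 14-fold → factor 14
Dilution factor to tube 2 = 18.933; to tube 4 = 49744
[tube 2]/[tube 4] = (factor to tube 4)/(factor to tube 2) = 49744/18.933 = 2.63 × 10^3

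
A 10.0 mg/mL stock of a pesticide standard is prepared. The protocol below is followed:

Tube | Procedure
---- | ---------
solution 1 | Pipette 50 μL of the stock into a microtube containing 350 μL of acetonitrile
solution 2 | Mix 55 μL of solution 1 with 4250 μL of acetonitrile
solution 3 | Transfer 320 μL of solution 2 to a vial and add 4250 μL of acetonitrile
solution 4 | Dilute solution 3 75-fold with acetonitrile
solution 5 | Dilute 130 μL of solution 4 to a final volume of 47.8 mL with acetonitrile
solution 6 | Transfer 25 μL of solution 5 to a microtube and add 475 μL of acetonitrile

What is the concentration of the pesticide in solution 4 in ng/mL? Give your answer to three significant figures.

14.9 ng/mL

Step 1: 50 μL + 350 μL = 400 μL total → factor 400/50 = 8
Step 2: 55 μL + 4250 μL = 4305 μL total → factor 4305/55 = 78.273
Step 3: 320 μL + 4250 μL = 4570 μL total → factor 4570/320 = 14.281
Step 4: 75-fold → factor 75
Dilution factor through solution 4 = 8 × 78.273 × 14.281 × 75 = 6.707 × 10^5
[solution 4] = 10.0 mg/mL / 6.707 × 10^5 = 1.491 × 10^-5 mg/mL = 14.9 ng/mL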